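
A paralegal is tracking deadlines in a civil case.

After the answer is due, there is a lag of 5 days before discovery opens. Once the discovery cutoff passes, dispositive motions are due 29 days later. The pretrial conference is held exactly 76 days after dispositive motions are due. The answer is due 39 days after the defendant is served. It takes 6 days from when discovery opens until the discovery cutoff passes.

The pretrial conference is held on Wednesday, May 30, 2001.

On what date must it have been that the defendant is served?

Tuesday, December 26, 2000

The pretrial conference is held: May 30, 2001.
Dispositive motions are due: May 30, 2001 − 76 days = Mar 15, 2001.
The discovery cutoff passes: Mar 15, 2001 − 29 days = Feb 14, 2001.
Discovery opens: Feb 14, 2001 − 6 days = Feb 8, 2001.
The answer is due: Feb 8, 2001 − 5 days = Feb 3, 2001.
The defendant is served: Feb 3, 2001 − 39 days = Dec 26, 2000.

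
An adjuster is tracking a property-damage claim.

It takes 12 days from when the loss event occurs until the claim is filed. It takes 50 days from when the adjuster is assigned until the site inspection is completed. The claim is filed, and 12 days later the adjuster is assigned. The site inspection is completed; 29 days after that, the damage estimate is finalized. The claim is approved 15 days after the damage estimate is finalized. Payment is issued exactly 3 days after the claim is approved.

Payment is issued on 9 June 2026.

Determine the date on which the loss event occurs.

Payment is issued: Jun 9, 2026.
The claim is approved: Jun 9, 2026 − 3 days = Jun 6, 2026.
The damage estimate is finalized: Jun 6, 2026 − 15 days = May 22, 2026.
The site inspection is completed: May 22, 2026 − 29 days = Apr 23, 2026.
The adjuster is assigned: Apr 23, 2026 − 50 days = Mar 4, 2026.
The claim is filed: Mar 4, 2026 − 12 days = Feb 20, 2026.
The loss event occurs: Feb 20, 2026 − 12 days = Feb 8, 2026.

8 February 2026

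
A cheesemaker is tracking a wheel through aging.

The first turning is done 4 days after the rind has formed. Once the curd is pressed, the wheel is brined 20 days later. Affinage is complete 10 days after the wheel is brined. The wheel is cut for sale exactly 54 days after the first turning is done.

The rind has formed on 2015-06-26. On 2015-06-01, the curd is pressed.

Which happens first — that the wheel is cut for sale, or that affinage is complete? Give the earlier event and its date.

Affinage is complete — 2015-07-01

The rind has formed: Jun 26, 2015.
The first turning is done: Jun 26, 2015 + 4 days = Jun 30, 2015.
The wheel is cut for sale: Jun 30, 2015 + 54 days = Aug 23, 2015.
The curd is pressed: Jun 1, 2015.
The wheel is brined: Jun 1, 2015 + 20 days = Jun 21, 2015.
Affinage is complete: Jun 21, 2015 + 10 days = Jul 1, 2015.
Comparing: the wheel is cut for sale on Aug 23, 2015 vs affinage is complete on Jul 1, 2015. Earlier: affinage is complete.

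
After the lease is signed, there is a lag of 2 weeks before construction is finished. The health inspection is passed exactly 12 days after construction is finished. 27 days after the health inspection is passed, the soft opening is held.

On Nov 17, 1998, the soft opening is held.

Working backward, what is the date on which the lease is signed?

Sep 25, 1998

The soft opening is held: Nov 17, 1998.
The health inspection is passed: Nov 17, 1998 − 27 days = Oct 21, 1998.
Construction is finished: Oct 21, 1998 − 12 days = Oct 9, 1998.
The lease is signed: Oct 9, 1998 − 2 weeks = Sep 25, 1998.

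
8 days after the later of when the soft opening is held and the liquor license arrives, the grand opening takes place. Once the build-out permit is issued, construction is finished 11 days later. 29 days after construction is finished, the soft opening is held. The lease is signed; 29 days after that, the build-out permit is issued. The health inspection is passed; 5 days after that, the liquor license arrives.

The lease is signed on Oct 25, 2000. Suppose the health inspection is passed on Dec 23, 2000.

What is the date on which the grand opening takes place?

The lease is signed: Oct 25, 2000.
The build-out permit is issued: Oct 25, 2000 + 29 days = Nov 23, 2000.
Construction is finished: Nov 23, 2000 + 11 days = Dec 4, 2000.
The soft opening is held: Dec 4, 2000 + 29 days = Jan 2, 2001.
The health inspection is passed: Dec 23, 2000.
The liquor license arrives: Dec 23, 2000 + 5 days = Dec 28, 2000.
Both prerequisites met — the soft opening is held (Jan 2, 2001), the liquor license arrives (Dec 28, 2000); the later is Jan 2, 2001.
The grand opening takes place: Jan 2, 2001 + 8 days = Jan 10, 2001.

Jan 10, 2001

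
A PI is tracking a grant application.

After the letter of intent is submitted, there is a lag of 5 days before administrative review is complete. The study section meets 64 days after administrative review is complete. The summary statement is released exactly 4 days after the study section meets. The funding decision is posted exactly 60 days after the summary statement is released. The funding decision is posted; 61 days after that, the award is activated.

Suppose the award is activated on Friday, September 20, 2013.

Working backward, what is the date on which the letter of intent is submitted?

The award is activated: Sep 20, 2013.
The funding decision is posted: Sep 20, 2013 − 61 days = Jul 21, 2013.
The summary statement is released: Jul 21, 2013 − 60 days = May 22, 2013.
The study section meets: May 22, 2013 − 4 days = May 18, 2013.
Administrative review is complete: May 18, 2013 − 64 days = Mar 15, 2013.
The letter of intent is submitted: Mar 15, 2013 − 5 days = Mar 10, 2013.

Sunday, March 10, 2013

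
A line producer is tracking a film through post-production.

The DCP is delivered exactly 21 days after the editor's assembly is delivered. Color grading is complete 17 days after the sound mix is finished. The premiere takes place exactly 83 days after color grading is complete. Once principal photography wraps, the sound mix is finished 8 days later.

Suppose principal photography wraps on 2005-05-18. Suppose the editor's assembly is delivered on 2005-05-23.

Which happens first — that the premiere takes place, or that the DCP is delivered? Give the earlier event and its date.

The DCP is delivered — 2005-06-13

Principal photography wraps: May 18, 2005.
The sound mix is finished: May 18, 2005 + 8 days = May 26, 2005.
Color grading is complete: May 26, 2005 + 17 days = Jun 12, 2005.
The premiere takes place: Jun 12, 2005 + 83 days = Sep 3, 2005.
The editor's assembly is delivered: May 23, 2005.
The DCP is delivered: May 23, 2005 + 21 days = Jun 13, 2005.
Comparing: the premiere takes place on Sep 3, 2005 vs the DCP is delivered on Jun 13, 2005. Earlier: the DCP is delivered.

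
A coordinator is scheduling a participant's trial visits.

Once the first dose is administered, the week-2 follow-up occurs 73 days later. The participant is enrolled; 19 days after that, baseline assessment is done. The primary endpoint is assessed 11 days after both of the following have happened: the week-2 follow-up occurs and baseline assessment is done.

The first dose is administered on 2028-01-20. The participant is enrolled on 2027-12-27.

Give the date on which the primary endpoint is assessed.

The first dose is administered: Jan 20, 2028.
The week-2 follow-up occurs: Jan 20, 2028 + 73 days = Apr 2, 2028.
The participant is enrolled: Dec 27, 2027.
Baseline assessment is done: Dec 27, 2027 + 19 days = Jan 15, 2028.
Both prerequisites met — the week-2 follow-up occurs (Apr 2, 2028), baseline assessment is done (Jan 15, 2028); the later is Apr 2, 2028.
The primary endpoint is assessed: Apr 2, 2028 + 11 days = Apr 13, 2028.

2028-04-13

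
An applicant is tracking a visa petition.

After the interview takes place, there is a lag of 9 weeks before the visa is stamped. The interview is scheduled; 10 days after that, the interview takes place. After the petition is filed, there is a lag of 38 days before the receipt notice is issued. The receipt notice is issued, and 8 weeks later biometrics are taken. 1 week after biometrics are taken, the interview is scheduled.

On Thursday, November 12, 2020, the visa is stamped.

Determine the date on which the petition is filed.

Friday, May 22, 2020

The visa is stamped: Nov 12, 2020.
The interview takes place: Nov 12, 2020 − 9 weeks = Sep 10, 2020.
The interview is scheduled: Sep 10, 2020 − 10 days = Aug 31, 2020.
Biometrics are taken: Aug 31, 2020 − 1 week = Aug 24, 2020.
The receipt notice is issued: Aug 24, 2020 − 8 weeks = Jun 29, 2020.
The petition is filed: Jun 29, 2020 − 38 days = May 22, 2020.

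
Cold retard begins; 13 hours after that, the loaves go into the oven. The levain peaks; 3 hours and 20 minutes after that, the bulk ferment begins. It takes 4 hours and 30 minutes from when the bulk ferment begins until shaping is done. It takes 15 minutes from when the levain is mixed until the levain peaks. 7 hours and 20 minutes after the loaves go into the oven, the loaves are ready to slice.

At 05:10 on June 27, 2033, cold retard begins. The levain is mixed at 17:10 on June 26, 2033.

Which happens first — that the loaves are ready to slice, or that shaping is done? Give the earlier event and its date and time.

Cold retard begins: 05:10 Jun 27, 2033.
The loaves go into the oven: 05:10 Jun 27, 2033 + 13h = 18:10 Jun 27, 2033.
The loaves are ready to slice: 18:10 Jun 27, 2033 + 7h20m = 01:30 Jun 28, 2033.
The levain is mixed: 17:10 Jun 26, 2033.
The levain peaks: 17:10 Jun 26, 2033 + 15m = 17:25 Jun 26, 2033.
The bulk ferment begins: 17:25 Jun 26, 2033 + 3h20m = 20:45 Jun 26, 2033.
Shaping is done: 20:45 Jun 26, 2033 + 4h30m = 01:15 Jun 27, 2033.
Comparing: the loaves are ready to slice at 01:30 Jun 28, 2033 vs shaping is done at 01:15 Jun 27, 2033. Earlier: shaping is done.

Shaping is done — 01:15 on June 27, 2033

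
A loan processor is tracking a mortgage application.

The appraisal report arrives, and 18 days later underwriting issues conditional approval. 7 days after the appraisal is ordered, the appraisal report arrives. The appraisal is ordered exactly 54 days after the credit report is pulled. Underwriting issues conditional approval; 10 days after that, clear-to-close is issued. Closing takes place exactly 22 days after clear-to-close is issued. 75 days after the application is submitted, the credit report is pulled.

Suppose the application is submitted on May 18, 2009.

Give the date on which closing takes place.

The application is submitted: May 18, 2009.
The credit report is pulled: May 18, 2009 + 75 days = Aug 1, 2009.
The appraisal is ordered: Aug 1, 2009 + 54 days = Sep 24, 2009.
The appraisal report arrives: Sep 24, 2009 + 7 days = Oct 1, 2009.
Underwriting issues conditional approval: Oct 1, 2009 + 18 days = Oct 19, 2009.
Clear-to-close is issued: Oct 19, 2009 + 10 days = Oct 29, 2009.
Closing takes place: Oct 29, 2009 + 22 days = Nov 20, 2009.

Nov 20, 2009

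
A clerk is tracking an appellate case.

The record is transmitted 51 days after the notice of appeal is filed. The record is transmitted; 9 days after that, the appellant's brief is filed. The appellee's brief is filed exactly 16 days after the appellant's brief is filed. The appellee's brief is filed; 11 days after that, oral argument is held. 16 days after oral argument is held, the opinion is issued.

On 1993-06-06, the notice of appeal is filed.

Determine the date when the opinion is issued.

1993-09-17

The notice of appeal is filed: Jun 6, 1993.
The record is transmitted: Jun 6, 1993 + 51 days = Jul 27, 1993.
The appellant's brief is filed: Jul 27, 1993 + 9 days = Aug 5, 1993.
The appellee's brief is filed: Aug 5, 1993 + 16 days = Aug 21, 1993.
Oral argument is held: Aug 21, 1993 + 11 days = Sep 1, 1993.
The opinion is issued: Sep 1, 1993 + 16 days = Sep 17, 1993.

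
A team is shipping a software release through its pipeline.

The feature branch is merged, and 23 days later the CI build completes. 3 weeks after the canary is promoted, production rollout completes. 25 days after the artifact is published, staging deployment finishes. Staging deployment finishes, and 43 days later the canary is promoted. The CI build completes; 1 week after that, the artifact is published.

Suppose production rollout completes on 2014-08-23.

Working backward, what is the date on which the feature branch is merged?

Production rollout completes: Aug 23, 2014.
The canary is promoted: Aug 23, 2014 − 3 weeks = Aug 2, 2014.
Staging deployment finishes: Aug 2, 2014 − 43 days = Jun 20, 2014.
The artifact is published: Jun 20, 2014 − 25 days = May 26, 2014.
The CI build completes: May 26, 2014 − 1 week = May 19, 2014.
The feature branch is merged: May 19, 2014 − 23 days = Apr 26, 2014.

2014-04-26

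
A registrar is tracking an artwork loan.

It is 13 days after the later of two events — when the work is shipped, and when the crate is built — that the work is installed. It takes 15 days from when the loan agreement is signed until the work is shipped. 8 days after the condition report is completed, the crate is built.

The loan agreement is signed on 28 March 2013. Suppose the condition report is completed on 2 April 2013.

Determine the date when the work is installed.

25 April 2013

The loan agreement is signed: Mar 28, 2013.
The work is shipped: Mar 28, 2013 + 15 days = Apr 12, 2013.
The condition report is completed: Apr 2, 2013.
The crate is built: Apr 2, 2013 + 8 days = Apr 10, 2013.
Both prerequisites met — the work is shipped (Apr 12, 2013), the crate is built (Apr 10, 2013); the later is Apr 12, 2013.
The work is installed: Apr 12, 2013 + 13 days = Apr 25, 2013.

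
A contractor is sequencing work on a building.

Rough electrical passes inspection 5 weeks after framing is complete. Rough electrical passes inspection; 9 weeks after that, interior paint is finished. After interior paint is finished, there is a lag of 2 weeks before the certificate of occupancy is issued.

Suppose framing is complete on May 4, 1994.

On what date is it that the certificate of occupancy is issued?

Framing is complete: May 4, 1994.
Rough electrical passes inspection: May 4, 1994 + 5 weeks = Jun 8, 1994.
Interior paint is finished: Jun 8, 1994 + 9 weeks = Aug 10, 1994.
The certificate of occupancy is issued: Aug 10, 1994 + 2 weeks = Aug 24, 1994.

August 24, 1994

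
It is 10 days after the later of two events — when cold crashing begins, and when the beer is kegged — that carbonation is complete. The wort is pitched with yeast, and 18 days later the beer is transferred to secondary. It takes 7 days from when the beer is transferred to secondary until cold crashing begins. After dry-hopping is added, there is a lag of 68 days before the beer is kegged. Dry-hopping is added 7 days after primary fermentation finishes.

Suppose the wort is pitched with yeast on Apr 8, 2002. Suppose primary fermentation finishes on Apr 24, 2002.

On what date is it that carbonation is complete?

Jul 18, 2002

The wort is pitched with yeast: Apr 8, 2002.
The beer is transferred to secondary: Apr 8, 2002 + 18 days = Apr 26, 2002.
Cold crashing begins: Apr 26, 2002 + 7 days = May 3, 2002.
Primary fermentation finishes: Apr 24, 2002.
Dry-hopping is added: Apr 24, 2002 + 7 days = May 1, 2002.
The beer is kegged: May 1, 2002 + 68 days = Jul 8, 2002.
Both prerequisites met — cold crashing begins (May 3, 2002), the beer is kegged (Jul 8, 2002); the later is Jul 8, 2002.
Carbonation is complete: Jul 8, 2002 + 10 days = Jul 18, 2002.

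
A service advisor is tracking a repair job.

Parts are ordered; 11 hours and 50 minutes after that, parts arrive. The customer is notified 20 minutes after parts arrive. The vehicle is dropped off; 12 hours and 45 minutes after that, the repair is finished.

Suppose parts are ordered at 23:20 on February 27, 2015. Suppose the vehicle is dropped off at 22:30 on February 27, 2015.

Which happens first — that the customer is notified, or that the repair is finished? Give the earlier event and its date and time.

Parts are ordered: 23:20 Feb 27, 2015.
Parts arrive: 23:20 Feb 27, 2015 + 11h50m = 11:10 Feb 28, 2015.
The customer is notified: 11:10 Feb 28, 2015 + 20m = 11:30 Feb 28, 2015.
The vehicle is dropped off: 22:30 Feb 27, 2015.
The repair is finished: 22:30 Feb 27, 2015 + 12h45m = 11:15 Feb 28, 2015.
Comparing: the customer is notified at 11:30 Feb 28, 2015 vs the repair is finished at 11:15 Feb 28, 2015. Earlier: the repair is finished.

The repair is finished — 11:15 on February 28, 2015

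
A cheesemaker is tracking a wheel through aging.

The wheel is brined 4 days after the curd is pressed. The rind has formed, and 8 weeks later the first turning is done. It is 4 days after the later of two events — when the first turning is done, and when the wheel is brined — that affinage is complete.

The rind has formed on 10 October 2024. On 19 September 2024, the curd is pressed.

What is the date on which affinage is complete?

The rind has formed: Oct 10, 2024.
The first turning is done: Oct 10, 2024 + 8 weeks = Dec 5, 2024.
The curd is pressed: Sep 19, 2024.
The wheel is brined: Sep 19, 2024 + 4 days = Sep 23, 2024.
Both prerequisites met — the first turning is done (Dec 5, 2024), the wheel is brined (Sep 23, 2024); the later is Dec 5, 2024.
Affinage is complete: Dec 5, 2024 + 4 days = Dec 9, 2024.

9 December 2024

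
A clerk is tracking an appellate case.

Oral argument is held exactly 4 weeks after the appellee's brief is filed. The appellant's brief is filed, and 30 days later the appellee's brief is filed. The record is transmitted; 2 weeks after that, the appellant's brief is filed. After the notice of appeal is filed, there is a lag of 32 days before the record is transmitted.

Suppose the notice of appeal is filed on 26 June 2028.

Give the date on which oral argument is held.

8 October 2028

The notice of appeal is filed: Jun 26, 2028.
The record is transmitted: Jun 26, 2028 + 32 days = Jul 28, 2028.
The appellant's brief is filed: Jul 28, 2028 + 2 weeks = Aug 11, 2028.
The appellee's brief is filed: Aug 11, 2028 + 30 days = Sep 10, 2028.
Oral argument is held: Sep 10, 2028 + 4 weeks = Oct 8, 2028.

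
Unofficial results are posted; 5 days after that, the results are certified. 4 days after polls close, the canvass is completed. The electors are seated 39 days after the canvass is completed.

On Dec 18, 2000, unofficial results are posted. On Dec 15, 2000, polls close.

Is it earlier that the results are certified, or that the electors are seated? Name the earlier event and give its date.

Unofficial results are posted: Dec 18, 2000.
The results are certified: Dec 18, 2000 + 5 days = Dec 23, 2000.
Polls close: Dec 15, 2000.
The canvass is completed: Dec 15, 2000 + 4 days = Dec 19, 2000.
The electors are seated: Dec 19, 2000 + 39 days = Jan 27, 2001.
Comparing: the results are certified on Dec 23, 2000 vs the electors are seated on Jan 27, 2001. Earlier: the results are certified.

The results are certified — Dec 23, 2000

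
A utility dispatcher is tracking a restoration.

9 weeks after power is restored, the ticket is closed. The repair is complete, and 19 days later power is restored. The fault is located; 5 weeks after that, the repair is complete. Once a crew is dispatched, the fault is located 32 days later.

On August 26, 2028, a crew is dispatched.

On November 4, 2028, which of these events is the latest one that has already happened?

The repair is complete

A crew is dispatched: Aug 26, 2028.
The fault is located: Aug 26, 2028 + 32 days = Sep 27, 2028.
The repair is complete: Sep 27, 2028 + 5 weeks = Nov 1, 2028.
Power is restored: Nov 1, 2028 + 19 days = Nov 20, 2028.
The ticket is closed: Nov 20, 2028 + 9 weeks = Jan 22, 2029.
Nov 4, 2028 falls between when the repair is complete (Nov 1, 2028) and when power is restored (Nov 20, 2028).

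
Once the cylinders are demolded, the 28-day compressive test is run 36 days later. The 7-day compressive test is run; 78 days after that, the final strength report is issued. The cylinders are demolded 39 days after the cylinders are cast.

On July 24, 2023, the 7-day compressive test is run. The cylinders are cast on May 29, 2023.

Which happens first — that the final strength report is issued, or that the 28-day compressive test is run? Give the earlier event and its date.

The 7-day compressive test is run: Jul 24, 2023.
The final strength report is issued: Jul 24, 2023 + 78 days = Oct 10, 2023.
The cylinders are cast: May 29, 2023.
The cylinders are demolded: May 29, 2023 + 39 days = Jul 7, 2023.
The 28-day compressive test is run: Jul 7, 2023 + 36 days = Aug 12, 2023.
Comparing: the final strength report is issued on Oct 10, 2023 vs the 28-day compressive test is run on Aug 12, 2023. Earlier: the 28-day compressive test is run.

The 28-day compressive test is run — August 12, 2023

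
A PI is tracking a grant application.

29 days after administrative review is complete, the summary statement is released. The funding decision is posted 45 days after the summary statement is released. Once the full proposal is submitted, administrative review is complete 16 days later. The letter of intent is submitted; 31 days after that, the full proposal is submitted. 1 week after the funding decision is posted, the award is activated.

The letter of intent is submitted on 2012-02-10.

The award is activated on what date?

The letter of intent is submitted: Feb 10, 2012.
The full proposal is submitted: Feb 10, 2012 + 31 days = Mar 12, 2012.
Administrative review is complete: Mar 12, 2012 + 16 days = Mar 28, 2012.
The summary statement is released: Mar 28, 2012 + 29 days = Apr 26, 2012.
The funding decision is posted: Apr 26, 2012 + 45 days = Jun 10, 2012.
The award is activated: Jun 10, 2012 + 1 week = Jun 17, 2012.

2012-06-17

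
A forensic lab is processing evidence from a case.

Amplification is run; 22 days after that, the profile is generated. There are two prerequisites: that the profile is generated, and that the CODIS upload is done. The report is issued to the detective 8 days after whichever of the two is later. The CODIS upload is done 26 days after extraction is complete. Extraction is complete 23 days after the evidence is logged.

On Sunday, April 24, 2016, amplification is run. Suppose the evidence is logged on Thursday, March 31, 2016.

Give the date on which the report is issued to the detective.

Friday, May 27, 2016

Amplification is run: Apr 24, 2016.
The profile is generated: Apr 24, 2016 + 22 days = May 16, 2016.
The evidence is logged: Mar 31, 2016.
Extraction is complete: Mar 31, 2016 + 23 days = Apr 23, 2016.
The CODIS upload is done: Apr 23, 2016 + 26 days = May 19, 2016.
Both prerequisites met — the profile is generated (May 16, 2016), the CODIS upload is done (May 19, 2016); the later is May 19, 2016.
The report is issued to the detective: May 19, 2016 + 8 days = May 27, 2016.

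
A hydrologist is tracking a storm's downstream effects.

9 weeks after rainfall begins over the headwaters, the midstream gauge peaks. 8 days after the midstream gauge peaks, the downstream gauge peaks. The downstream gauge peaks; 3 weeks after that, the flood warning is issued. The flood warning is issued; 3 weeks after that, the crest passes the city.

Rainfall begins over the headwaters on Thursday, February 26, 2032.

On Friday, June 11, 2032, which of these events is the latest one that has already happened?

Rainfall begins over the headwaters: Feb 26, 2032.
The midstream gauge peaks: Feb 26, 2032 + 9 weeks = Apr 29, 2032.
The downstream gauge peaks: Apr 29, 2032 + 8 days = May 7, 2032.
The flood warning is issued: May 7, 2032 + 3 weeks = May 28, 2032.
The crest passes the city: May 28, 2032 + 3 weeks = Jun 18, 2032.
Jun 11, 2032 falls between when the flood warning is issued (May 28, 2032) and when the crest passes the city (Jun 18, 2032).

The flood warning is issued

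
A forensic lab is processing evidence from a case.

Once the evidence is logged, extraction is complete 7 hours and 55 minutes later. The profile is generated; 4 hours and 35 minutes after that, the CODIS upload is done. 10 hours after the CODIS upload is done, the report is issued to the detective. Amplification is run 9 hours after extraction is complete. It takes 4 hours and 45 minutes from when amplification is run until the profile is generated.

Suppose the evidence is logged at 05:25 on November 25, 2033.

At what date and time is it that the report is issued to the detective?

17:40 on November 26, 2033

The evidence is logged: 05:25 Nov 25, 2033.
Extraction is complete: 05:25 Nov 25, 2033 + 7h55m = 13:20 Nov 25, 2033.
Amplification is run: 13:20 Nov 25, 2033 + 9h = 22:20 Nov 25, 2033.
The profile is generated: 22:20 Nov 25, 2033 + 4h45m = 03:05 Nov 26, 2033.
The CODIS upload is done: 03:05 Nov 26, 2033 + 4h35m = 07:40 Nov 26, 2033.
The report is issued to the detective: 07:40 Nov 26, 2033 + 10h = 17:40 Nov 26, 2033.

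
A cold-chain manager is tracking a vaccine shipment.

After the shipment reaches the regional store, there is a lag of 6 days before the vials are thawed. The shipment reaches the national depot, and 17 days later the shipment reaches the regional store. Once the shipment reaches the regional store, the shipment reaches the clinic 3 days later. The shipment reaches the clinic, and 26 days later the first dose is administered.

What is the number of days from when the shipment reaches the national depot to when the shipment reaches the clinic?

20 days

Causal path: the shipment reaches the national depot → the shipment reaches the regional store → the shipment reaches the clinic.
Total delay along the path: 17 + 3 = 20 days.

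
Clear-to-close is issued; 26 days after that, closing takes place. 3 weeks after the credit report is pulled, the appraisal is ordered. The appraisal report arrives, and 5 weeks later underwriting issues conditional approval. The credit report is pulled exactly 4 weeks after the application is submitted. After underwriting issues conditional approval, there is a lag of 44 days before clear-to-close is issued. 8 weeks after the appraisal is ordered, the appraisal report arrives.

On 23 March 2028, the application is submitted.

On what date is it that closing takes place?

19 October 2028

The application is submitted: Mar 23, 2028.
The credit report is pulled: Mar 23, 2028 + 4 weeks = Apr 20, 2028.
The appraisal is ordered: Apr 20, 2028 + 3 weeks = May 11, 2028.
The appraisal report arrives: May 11, 2028 + 8 weeks = Jul 6, 2028.
Underwriting issues conditional approval: Jul 6, 2028 + 5 weeks = Aug 10, 2028.
Clear-to-close is issued: Aug 10, 2028 + 44 days = Sep 23, 2028.
Closing takes place: Sep 23, 2028 + 26 days = Oct 19, 2028.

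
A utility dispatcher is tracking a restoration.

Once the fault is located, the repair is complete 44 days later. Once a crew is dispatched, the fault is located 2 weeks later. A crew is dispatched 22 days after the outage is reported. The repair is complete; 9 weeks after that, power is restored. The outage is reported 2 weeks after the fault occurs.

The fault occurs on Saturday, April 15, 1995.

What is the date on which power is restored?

Tuesday, September 19, 1995

The fault occurs: Apr 15, 1995.
The outage is reported: Apr 15, 1995 + 2 weeks = Apr 29, 1995.
A crew is dispatched: Apr 29, 1995 + 22 days = May 21, 1995.
The fault is located: May 21, 1995 + 2 weeks = Jun 4, 1995.
The repair is complete: Jun 4, 1995 + 44 days = Jul 18, 1995.
Power is restored: Jul 18, 1995 + 9 weeks = Sep 19, 1995.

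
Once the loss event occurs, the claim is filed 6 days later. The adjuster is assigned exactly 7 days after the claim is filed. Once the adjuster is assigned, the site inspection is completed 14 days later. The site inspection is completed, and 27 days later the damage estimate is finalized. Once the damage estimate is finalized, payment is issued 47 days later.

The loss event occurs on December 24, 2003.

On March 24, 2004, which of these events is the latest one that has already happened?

The loss event occurs: Dec 24, 2003.
The claim is filed: Dec 24, 2003 + 6 days = Dec 30, 2003.
The adjuster is assigned: Dec 30, 2003 + 7 days = Jan 6, 2004.
The site inspection is completed: Jan 6, 2004 + 14 days = Jan 20, 2004.
The damage estimate is finalized: Jan 20, 2004 + 27 days = Feb 16, 2004.
Payment is issued: Feb 16, 2004 + 47 days = Apr 3, 2004.
Mar 24, 2004 falls between when the damage estimate is finalized (Feb 16, 2004) and when payment is issued (Apr 3, 2004).

The damage estimate is finalized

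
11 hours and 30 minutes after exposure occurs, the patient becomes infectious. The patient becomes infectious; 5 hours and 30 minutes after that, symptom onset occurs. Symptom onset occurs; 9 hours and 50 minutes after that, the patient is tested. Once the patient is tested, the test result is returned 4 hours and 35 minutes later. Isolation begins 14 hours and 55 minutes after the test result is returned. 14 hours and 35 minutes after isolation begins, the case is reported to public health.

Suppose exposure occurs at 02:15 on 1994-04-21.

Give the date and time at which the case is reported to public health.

Exposure occurs: 02:15 Apr 21, 1994.
The patient becomes infectious: 02:15 Apr 21, 1994 + 11h30m = 13:45 Apr 21, 1994.
Symptom onset occurs: 13:45 Apr 21, 1994 + 5h30m = 19:15 Apr 21, 1994.
The patient is tested: 19:15 Apr 21, 1994 + 9h50m = 05:05 Apr 22, 1994.
The test result is returned: 05:05 Apr 22, 1994 + 4h35m = 09:40 Apr 22, 1994.
Isolation begins: 09:40 Apr 22, 1994 + 14h55m = 00:35 Apr 23, 1994.
The case is reported to public health: 00:35 Apr 23, 1994 + 14h35m = 15:10 Apr 23, 1994.

15:10 on 1994-04-23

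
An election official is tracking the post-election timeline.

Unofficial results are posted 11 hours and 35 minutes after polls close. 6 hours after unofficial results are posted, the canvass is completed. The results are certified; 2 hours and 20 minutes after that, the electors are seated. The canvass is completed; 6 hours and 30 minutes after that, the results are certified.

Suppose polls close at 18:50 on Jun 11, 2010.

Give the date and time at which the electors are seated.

Polls close: 18:50 Jun 11, 2010.
Unofficial results are posted: 18:50 Jun 11, 2010 + 11h35m = 06:25 Jun 12, 2010.
The canvass is completed: 06:25 Jun 12, 2010 + 6h = 12:25 Jun 12, 2010.
The results are certified: 12:25 Jun 12, 2010 + 6h30m = 18:55 Jun 12, 2010.
The electors are seated: 18:55 Jun 12, 2010 + 2h20m = 21:15 Jun 12, 2010.

21:15 on Jun 12, 2010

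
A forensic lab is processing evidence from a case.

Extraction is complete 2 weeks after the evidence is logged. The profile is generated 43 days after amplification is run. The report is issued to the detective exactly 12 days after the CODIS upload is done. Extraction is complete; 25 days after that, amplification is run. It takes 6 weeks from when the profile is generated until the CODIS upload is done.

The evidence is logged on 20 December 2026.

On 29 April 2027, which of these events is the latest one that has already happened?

The evidence is logged: Dec 20, 2026.
Extraction is complete: Dec 20, 2026 + 2 weeks = Jan 3, 2027.
Amplification is run: Jan 3, 2027 + 25 days = Jan 28, 2027.
The profile is generated: Jan 28, 2027 + 43 days = Mar 12, 2027.
The CODIS upload is done: Mar 12, 2027 + 6 weeks = Apr 23, 2027.
The report is issued to the detective: Apr 23, 2027 + 12 days = May 5, 2027.
Apr 29, 2027 falls between when the CODIS upload is done (Apr 23, 2027) and when the report is issued to the detective (May 5, 2027).

The CODIS upload is done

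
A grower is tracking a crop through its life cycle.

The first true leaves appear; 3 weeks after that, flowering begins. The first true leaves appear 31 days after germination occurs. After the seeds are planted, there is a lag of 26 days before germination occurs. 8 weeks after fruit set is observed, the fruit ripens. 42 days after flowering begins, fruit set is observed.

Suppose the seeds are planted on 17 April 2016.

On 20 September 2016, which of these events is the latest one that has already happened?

The seeds are planted: Apr 17, 2016.
Germination occurs: Apr 17, 2016 + 26 days = May 13, 2016.
The first true leaves appear: May 13, 2016 + 31 days = Jun 13, 2016.
Flowering begins: Jun 13, 2016 + 3 weeks = Jul 4, 2016.
Fruit set is observed: Jul 4, 2016 + 42 days = Aug 15, 2016.
The fruit ripens: Aug 15, 2016 + 8 weeks = Oct 10, 2016.
Sep 20, 2016 falls between when fruit set is observed (Aug 15, 2016) and when the fruit ripens (Oct 10, 2016).

Fruit set is observed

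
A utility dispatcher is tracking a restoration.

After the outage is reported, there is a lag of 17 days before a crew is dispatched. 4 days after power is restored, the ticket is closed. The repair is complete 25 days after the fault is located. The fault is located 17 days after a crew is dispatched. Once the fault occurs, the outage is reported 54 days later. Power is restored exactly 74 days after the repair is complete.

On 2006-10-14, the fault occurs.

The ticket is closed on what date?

2007-04-23

The fault occurs: Oct 14, 2006.
The outage is reported: Oct 14, 2006 + 54 days = Dec 7, 2006.
A crew is dispatched: Dec 7, 2006 + 17 days = Dec 24, 2006.
The fault is located: Dec 24, 2006 + 17 days = Jan 10, 2007.
The repair is complete: Jan 10, 2007 + 25 days = Feb 4, 2007.
Power is restored: Feb 4, 2007 + 74 days = Apr 19, 2007.
The ticket is closed: Apr 19, 2007 + 4 days = Apr 23, 2007.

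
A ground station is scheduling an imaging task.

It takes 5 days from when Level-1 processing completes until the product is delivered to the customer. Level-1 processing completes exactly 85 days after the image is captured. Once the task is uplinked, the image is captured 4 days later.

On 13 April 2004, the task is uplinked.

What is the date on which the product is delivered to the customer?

The task is uplinked: Apr 13, 2004.
The image is captured: Apr 13, 2004 + 4 days = Apr 17, 2004.
Level-1 processing completes: Apr 17, 2004 + 85 days = Jul 11, 2004.
The product is delivered to the customer: Jul 11, 2004 + 5 days = Jul 16, 2004.

16 July 2004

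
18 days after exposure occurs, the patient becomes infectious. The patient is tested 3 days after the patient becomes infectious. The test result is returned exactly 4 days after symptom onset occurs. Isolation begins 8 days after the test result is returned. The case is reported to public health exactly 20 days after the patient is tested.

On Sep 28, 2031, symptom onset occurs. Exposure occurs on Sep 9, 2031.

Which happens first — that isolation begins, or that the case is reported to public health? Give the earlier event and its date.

Symptom onset occurs: Sep 28, 2031.
The test result is returned: Sep 28, 2031 + 4 days = Oct 2, 2031.
Isolation begins: Oct 2, 2031 + 8 days = Oct 10, 2031.
Exposure occurs: Sep 9, 2031.
The patient becomes infectious: Sep 9, 2031 + 18 days = Sep 27, 2031.
The patient is tested: Sep 27, 2031 + 3 days = Sep 30, 2031.
The case is reported to public health: Sep 30, 2031 + 20 days = Oct 20, 2031.
Comparing: isolation begins on Oct 10, 2031 vs the case is reported to public health on Oct 20, 2031. Earlier: isolation begins.

Isolation begins — Oct 10, 2031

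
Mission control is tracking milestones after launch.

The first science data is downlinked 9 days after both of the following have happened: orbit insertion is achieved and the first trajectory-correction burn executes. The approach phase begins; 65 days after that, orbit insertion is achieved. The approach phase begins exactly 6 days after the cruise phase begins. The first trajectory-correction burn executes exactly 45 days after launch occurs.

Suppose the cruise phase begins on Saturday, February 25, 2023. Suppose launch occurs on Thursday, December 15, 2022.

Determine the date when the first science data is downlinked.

Tuesday, May 16, 2023

The cruise phase begins: Feb 25, 2023.
The approach phase begins: Feb 25, 2023 + 6 days = Mar 3, 2023.
Orbit insertion is achieved: Mar 3, 2023 + 65 days = May 7, 2023.
Launch occurs: Dec 15, 2022.
The first trajectory-correction burn executes: Dec 15, 2022 + 45 days = Jan 29, 2023.
Both prerequisites met — orbit insertion is achieved (May 7, 2023), the first trajectory-correction burn executes (Jan 29, 2023); the later is May 7, 2023.
The first science data is downlinked: May 7, 2023 + 9 days = May 16, 2023.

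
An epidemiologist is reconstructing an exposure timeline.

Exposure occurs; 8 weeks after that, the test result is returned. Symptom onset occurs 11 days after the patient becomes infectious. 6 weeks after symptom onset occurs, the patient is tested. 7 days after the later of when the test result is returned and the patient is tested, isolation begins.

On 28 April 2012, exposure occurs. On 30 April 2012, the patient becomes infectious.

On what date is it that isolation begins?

Exposure occurs: Apr 28, 2012.
The test result is returned: Apr 28, 2012 + 8 weeks = Jun 23, 2012.
The patient becomes infectious: Apr 30, 2012.
Symptom onset occurs: Apr 30, 2012 + 11 days = May 11, 2012.
The patient is tested: May 11, 2012 + 6 weeks = Jun 22, 2012.
Both prerequisites met — the test result is returned (Jun 23, 2012), the patient is tested (Jun 22, 2012); the later is Jun 23, 2012.
Isolation begins: Jun 23, 2012 + 7 days = Jun 30, 2012.

30 June 2012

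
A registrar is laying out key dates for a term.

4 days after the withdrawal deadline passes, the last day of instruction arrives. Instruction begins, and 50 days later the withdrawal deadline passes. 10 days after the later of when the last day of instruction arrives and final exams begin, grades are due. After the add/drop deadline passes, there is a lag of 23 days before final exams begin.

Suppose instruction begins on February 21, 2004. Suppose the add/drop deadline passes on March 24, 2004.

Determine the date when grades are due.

April 26, 2004

Instruction begins: Feb 21, 2004.
The withdrawal deadline passes: Feb 21, 2004 + 50 days = Apr 11, 2004.
The last day of instruction arrives: Apr 11, 2004 + 4 days = Apr 15, 2004.
The add/drop deadline passes: Mar 24, 2004.
Final exams begin: Mar 24, 2004 + 23 days = Apr 16, 2004.
Both prerequisites met — the last day of instruction arrives (Apr 15, 2004), final exams begin (Apr 16, 2004); the later is Apr 16, 2004.
Grades are due: Apr 16, 2004 + 10 days = Apr 26, 2004.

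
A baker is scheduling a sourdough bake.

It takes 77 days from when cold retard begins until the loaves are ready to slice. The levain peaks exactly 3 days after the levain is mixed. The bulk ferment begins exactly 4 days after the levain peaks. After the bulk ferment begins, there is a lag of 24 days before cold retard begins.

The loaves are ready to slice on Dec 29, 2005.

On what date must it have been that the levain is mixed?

Sep 12, 2005

The loaves are ready to slice: Dec 29, 2005.
Cold retard begins: Dec 29, 2005 − 77 days = Oct 13, 2005.
The bulk ferment begins: Oct 13, 2005 − 24 days = Sep 19, 2005.
The levain peaks: Sep 19, 2005 − 4 days = Sep 15, 2005.
The levain is mixed: Sep 15, 2005 − 3 days = Sep 12, 2005.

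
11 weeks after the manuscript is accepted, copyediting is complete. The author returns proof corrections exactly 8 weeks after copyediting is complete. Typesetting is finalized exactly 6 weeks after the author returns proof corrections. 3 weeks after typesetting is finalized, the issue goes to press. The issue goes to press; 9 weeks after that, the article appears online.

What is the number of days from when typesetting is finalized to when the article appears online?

84 days

Causal path: typesetting is finalized → the issue goes to press → the article appears online.
Total delay along the path: 3 + 9 weeks = 12 weeks = 84 days.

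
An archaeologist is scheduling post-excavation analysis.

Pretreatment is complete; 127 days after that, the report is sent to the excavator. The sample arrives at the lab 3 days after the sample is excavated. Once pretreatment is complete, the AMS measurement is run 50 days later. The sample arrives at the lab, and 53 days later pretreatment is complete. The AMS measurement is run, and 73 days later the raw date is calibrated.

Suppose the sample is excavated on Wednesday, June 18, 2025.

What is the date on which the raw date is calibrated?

Sunday, December 14, 2025

The sample is excavated: Jun 18, 2025.
The sample arrives at the lab: Jun 18, 2025 + 3 days = Jun 21, 2025.
Pretreatment is complete: Jun 21, 2025 + 53 days = Aug 13, 2025.
The AMS measurement is run: Aug 13, 2025 + 50 days = Oct 2, 2025.
The raw date is calibrated: Oct 2, 2025 + 73 days = Dec 14, 2025.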